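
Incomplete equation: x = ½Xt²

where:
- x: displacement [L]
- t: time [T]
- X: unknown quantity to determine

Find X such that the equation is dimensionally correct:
X = a (acceleration), dimensions [L T^-2]

x has dimensions [L]; the rest of the RHS (½ t²) has dimensions [T^2].
So X must have dimensions [L T^-2] — X = a (acceleration).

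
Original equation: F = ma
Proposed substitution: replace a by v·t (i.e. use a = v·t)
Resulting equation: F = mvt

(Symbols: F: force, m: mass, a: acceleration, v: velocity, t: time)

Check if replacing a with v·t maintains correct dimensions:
No

[a] = [L T^-2] and [v·t] = [L]. These differ, so the substitution replaces a quantity by one of different dimensions and the result F = mvt has LHS [L M T^-2] vs RHS [L M] — inconsistent.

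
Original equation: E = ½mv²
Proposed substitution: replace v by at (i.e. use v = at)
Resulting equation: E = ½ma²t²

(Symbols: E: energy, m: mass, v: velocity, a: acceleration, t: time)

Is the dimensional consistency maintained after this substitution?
Yes

[v] = [L T^-1] and [at] = [L T^-1]. These match, so the substitution replaces a quantity by one of the same dimensions and the result E = ½ma²t² has LHS [L^2 M T^-2] vs RHS [L^2 M T^-2] — still consistent.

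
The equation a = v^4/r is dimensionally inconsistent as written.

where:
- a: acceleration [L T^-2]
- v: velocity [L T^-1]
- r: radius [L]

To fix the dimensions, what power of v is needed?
The exponent of v should be 2: a = v^2/r

The LHS a has dimensions [L T^-2]; v has dimensions [L T^-1].
As written, the RHS v^4/r (exponent 4 on v) has dimensions [L^3 T^-4], which does not match.
With exponent 2, the RHS v^2/r has dimensions [L T^-2], matching the LHS.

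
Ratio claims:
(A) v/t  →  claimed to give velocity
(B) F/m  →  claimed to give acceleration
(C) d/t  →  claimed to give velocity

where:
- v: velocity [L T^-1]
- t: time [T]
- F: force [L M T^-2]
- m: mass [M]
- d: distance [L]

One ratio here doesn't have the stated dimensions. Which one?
(A) v/t does not give velocity

(A) v/t: [L T^-2] ≠ velocity [L T^-1] ✗
(B) F/m: [L T^-2] = acceleration [L T^-2] ✓
(C) d/t: [L T^-1] = velocity [L T^-1] ✓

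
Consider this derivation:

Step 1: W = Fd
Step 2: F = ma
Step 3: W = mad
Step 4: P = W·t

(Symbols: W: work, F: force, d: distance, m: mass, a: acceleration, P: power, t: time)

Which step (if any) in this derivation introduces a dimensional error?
Step 4

Step 1: W = Fd → LHS [L^2 M T^-2], RHS [L^2 M T^-2] ✓
Step 2: F = ma → LHS [L M T^-2], RHS [L M T^-2] ✓
Step 3: W = mad → LHS [L^2 M T^-2], RHS [L^2 M T^-2] ✓
Step 4: P = W·t → LHS [L^2 M T^-3], RHS [L^2 M T^-1] ✗

The first dimensional inconsistency appears in step 4: P = W·t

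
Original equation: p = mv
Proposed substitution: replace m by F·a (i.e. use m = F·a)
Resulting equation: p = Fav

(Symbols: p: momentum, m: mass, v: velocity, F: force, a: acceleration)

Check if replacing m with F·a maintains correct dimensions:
No

[m] = [M] and [F·a] = [L^2 M T^-4]. These differ, so the substitution replaces a quantity by one of different dimensions and the result p = Fav has LHS [L M T^-1] vs RHS [L^3 M T^-5] — inconsistent.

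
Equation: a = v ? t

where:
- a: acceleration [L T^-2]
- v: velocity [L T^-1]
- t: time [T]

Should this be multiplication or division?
division (÷): a = v ÷ t

a [L T^-2]; v [L T^-1]; t [T].
v × t → [L] ✗
v ÷ t → [L T^-2] ✓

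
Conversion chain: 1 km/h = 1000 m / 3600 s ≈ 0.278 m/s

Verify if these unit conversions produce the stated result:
The chain is correct (no errors).

Correct: 1 km = 1000 m, 1 h = 3600 s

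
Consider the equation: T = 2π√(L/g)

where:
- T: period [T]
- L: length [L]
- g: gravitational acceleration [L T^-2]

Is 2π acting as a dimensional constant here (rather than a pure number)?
No

T has dimensions [T] and √(L/g) already has dimensions [T], so the equation balances without 2π contributing any dimensions. 2π is a pure (dimensionless) number; changing or removing it would not affect dimensional consistency.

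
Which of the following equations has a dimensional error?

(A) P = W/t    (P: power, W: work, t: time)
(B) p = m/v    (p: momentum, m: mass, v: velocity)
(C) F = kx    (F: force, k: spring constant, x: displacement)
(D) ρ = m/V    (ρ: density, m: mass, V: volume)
(B) p = m/v

The equation (B) p = m/v is dimensionally incorrect.

LHS (p): [L M T^-1]
RHS (m/v): [L^-1 M T] ✗

The dimensions do not match. The other three equations balance.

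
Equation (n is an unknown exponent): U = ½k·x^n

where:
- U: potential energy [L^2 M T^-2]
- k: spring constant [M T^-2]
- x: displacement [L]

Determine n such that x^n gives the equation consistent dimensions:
n = 2

U has dimensions [L^2 M T^-2]; x has dimensions [L].
The rest of the RHS has dimensions [M T^-2], so x^n must supply [L^2].
With n = 2: ½k·x^2 has dimensions [L^2 M T^-2], matching the LHS ✓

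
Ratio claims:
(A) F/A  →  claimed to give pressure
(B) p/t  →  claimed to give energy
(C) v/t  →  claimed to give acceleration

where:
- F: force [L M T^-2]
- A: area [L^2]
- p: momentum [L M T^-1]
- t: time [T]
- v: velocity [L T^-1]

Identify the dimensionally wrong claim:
(B) p/t does not give energy

(A) F/A: [L^-1 M T^-2] = pressure [L^-1 M T^-2] ✓
(B) p/t: [L M T^-2] ≠ energy [L^2 M T^-2] ✗
(C) v/t: [L T^-2] = acceleration [L T^-2] ✓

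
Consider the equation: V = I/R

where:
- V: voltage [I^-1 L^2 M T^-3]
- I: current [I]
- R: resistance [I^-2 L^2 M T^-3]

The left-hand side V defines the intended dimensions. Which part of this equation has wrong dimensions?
The right-hand side term I/R

V has dimensions [I^-1 L^2 M T^-3], but I/R has dimensions [I^3 L^-2 M^-1 T^3], so the term I/R is dimensionally wrong for V.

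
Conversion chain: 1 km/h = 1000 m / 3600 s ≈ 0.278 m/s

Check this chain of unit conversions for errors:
The chain is correct (no errors).

Correct: 1 km = 1000 m, 1 h = 3600 s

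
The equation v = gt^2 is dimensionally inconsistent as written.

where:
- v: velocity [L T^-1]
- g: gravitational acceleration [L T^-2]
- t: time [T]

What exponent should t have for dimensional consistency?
The exponent of t should be 1: v = gt

The LHS v has dimensions [L T^-1]; t has dimensions [T].
As written, the RHS gt^2 (exponent 2 on t) has dimensions [L], which does not match.
With exponent 1, the RHS gt has dimensions [L T^-1], matching the LHS.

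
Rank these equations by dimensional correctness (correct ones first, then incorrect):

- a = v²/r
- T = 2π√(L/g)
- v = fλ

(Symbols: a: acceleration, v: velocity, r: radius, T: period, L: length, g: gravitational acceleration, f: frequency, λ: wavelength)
Dimensionally correct: a = v²/r, T = 2π√(L/g), v = fλ
Dimensionally incorrect: none
Ordered (correct first, then incorrect): a = v²/r, T = 2π√(L/g), v = fλ

- a = v²/r: LHS [L T^-2], RHS [L T^-2] → correct ✓
- T = 2π√(L/g): LHS [T], RHS [T] → correct ✓
- v = fλ: LHS [L T^-1], RHS [L T^-1] → correct ✓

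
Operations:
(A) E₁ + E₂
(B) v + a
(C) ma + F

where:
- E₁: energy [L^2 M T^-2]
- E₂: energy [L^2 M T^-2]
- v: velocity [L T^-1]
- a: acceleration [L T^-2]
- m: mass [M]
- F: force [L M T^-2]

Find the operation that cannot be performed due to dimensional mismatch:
(B) v + a

(A) E₁ + E₂: E₁ [L^2 M T^-2] and E₂ [L^2 M T^-2] — same dimensions ✓
(B) v + a: v [L T^-1] and a [L T^-2] — different dimensions cannot be added/subtracted ✗
(C) ma + F: ma [L M T^-2] and F [L M T^-2] — same dimensions ✓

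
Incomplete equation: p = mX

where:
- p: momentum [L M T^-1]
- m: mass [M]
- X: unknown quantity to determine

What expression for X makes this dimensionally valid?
X = v (velocity), dimensions [L T^-1]

p has dimensions [L M T^-1]; the rest of the RHS (m) has dimensions [M].
So X must have dimensions [L T^-1] — X = v (velocity).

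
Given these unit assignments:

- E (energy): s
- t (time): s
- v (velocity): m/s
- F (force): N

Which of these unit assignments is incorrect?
E

The variable E (energy) should have units J, not s.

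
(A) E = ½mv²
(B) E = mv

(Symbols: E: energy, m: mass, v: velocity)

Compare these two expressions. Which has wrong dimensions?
(B)

(A) E = ½mv²: LHS [L^2 M T^-2], RHS [L^2 M T^-2] ✓
(B) E = mv: LHS [L^2 M T^-2], RHS [L M T^-1] ✗

Expression (B) E = mv is dimensionally incorrect.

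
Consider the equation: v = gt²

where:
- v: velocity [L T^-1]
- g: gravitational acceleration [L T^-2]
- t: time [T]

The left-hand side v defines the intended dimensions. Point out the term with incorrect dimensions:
The right-hand side term gt²

v has dimensions [L T^-1], but gt² has dimensions [L], so the term gt² is dimensionally wrong for v.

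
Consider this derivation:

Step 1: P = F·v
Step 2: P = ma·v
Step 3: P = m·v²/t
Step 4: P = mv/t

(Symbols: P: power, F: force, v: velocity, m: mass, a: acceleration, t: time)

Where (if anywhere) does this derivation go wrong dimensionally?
Step 4

Step 1: P = F·v → LHS [L^2 M T^-3], RHS [L^2 M T^-3] ✓
Step 2: P = ma·v → LHS [L^2 M T^-3], RHS [L^2 M T^-3] ✓
Step 3: P = m·v²/t → LHS [L^2 M T^-3], RHS [L^2 M T^-3] ✓
Step 4: P = mv/t → LHS [L^2 M T^-3], RHS [L M T^-2] ✗

The first dimensional inconsistency appears in step 4: P = mv/t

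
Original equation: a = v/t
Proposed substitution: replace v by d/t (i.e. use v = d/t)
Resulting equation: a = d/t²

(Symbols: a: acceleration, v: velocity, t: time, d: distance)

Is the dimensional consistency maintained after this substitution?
Yes

[v] = [L T^-1] and [d/t] = [L T^-1]. These match, so the substitution replaces a quantity by one of the same dimensions and the result a = d/t² has LHS [L T^-2] vs RHS [L T^-2] — still consistent.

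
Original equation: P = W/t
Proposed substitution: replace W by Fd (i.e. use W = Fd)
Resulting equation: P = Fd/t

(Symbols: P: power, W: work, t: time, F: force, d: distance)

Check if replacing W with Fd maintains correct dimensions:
Yes

[W] = [L^2 M T^-2] and [Fd] = [L^2 M T^-2]. These match, so the substitution replaces a quantity by one of the same dimensions and the result P = Fd/t has LHS [L^2 M T^-3] vs RHS [L^2 M T^-3] — still consistent.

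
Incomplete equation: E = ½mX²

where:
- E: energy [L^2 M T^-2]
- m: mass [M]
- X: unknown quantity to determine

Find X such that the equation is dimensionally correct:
X = v (velocity), dimensions [L T^-1]

E has dimensions [L^2 M T^-2]; the rest of the RHS (½m) has dimensions [M].
So X² must have dimensions [L^2 T^-2], i.e. X has dimensions [L T^-1] — X = v (velocity).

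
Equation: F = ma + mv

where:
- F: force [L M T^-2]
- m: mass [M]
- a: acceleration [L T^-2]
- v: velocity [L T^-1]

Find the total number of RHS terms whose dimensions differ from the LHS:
1

LHS F: [L M T^-2]
- ma: [L M T^-2] ✓
- mv: [L M T^-1] ✗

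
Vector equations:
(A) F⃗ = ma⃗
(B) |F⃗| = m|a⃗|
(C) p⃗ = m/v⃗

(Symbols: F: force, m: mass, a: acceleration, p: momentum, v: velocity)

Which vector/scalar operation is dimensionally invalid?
(C) p⃗ = m/v⃗

(A) F⃗ = ma⃗: LHS [L M T^-2], RHS [L M T^-2] ✓ — Force and acceleration are vectors, mass is a scalar
(B) |F⃗| = m|a⃗|: LHS [L M T^-2], RHS [L M T^-2] ✓ — magnitudes of vectors are scalars
(C) p⃗ = m/v⃗: LHS [L M T^-1], RHS [L^-1 M T] ✗ — momentum is mass times velocity; should be mv⃗ (and division by a vector is undefined)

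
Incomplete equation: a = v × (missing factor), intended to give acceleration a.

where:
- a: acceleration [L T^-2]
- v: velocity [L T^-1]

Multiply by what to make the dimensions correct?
1/t (inverse time), dimensions [T^-1]

a has dimensions [L T^-2] and v has dimensions [L T^-1].
The missing factor must have dimensions [L T^-2] / [L T^-1] = [T^-1], i.e. inverse time (1/t).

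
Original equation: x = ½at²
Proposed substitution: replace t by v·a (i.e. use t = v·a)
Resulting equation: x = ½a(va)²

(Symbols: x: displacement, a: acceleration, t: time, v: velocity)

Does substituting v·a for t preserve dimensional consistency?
No

[t] = [T] and [v·a] = [L^2 T^-3]. These differ, so the substitution replaces a quantity by one of different dimensions and the result x = ½a(va)² has LHS [L] vs RHS [L^5 T^-8] — inconsistent.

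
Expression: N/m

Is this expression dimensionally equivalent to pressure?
No

The expression N/m has dimensions [M T^-2], but pressure has dimensions [L^-1 M T^-2].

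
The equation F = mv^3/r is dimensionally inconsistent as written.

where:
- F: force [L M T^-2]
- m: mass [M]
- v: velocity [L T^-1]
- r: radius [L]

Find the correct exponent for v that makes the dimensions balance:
The exponent of v should be 2: F = mv^2/r

The LHS F has dimensions [L M T^-2]; v has dimensions [L T^-1].
As written, the RHS mv^3/r (exponent 3 on v) has dimensions [L^2 M T^-3], which does not match.
With exponent 2, the RHS mv^2/r has dimensions [L M T^-2], matching the LHS.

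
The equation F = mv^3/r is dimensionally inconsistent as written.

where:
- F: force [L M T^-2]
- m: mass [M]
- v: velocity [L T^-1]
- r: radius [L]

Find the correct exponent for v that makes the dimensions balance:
The exponent of v should be 2: F = mv^2/r

The LHS F has dimensions [L M T^-2]; v has dimensions [L T^-1].
As written, the RHS mv^3/r (exponent 3 on v) has dimensions [L^2 M T^-3], which does not match.
With exponent 2, the RHS mv^2/r has dimensions [L M T^-2], matching the LHS.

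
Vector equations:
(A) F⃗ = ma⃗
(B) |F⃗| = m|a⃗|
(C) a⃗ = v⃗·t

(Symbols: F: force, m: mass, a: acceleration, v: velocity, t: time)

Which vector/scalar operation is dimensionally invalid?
(C) a⃗ = v⃗·t

(A) F⃗ = ma⃗: LHS [L M T^-2], RHS [L M T^-2] ✓ — Force and acceleration are vectors, mass is a scalar
(B) |F⃗| = m|a⃗|: LHS [L M T^-2], RHS [L M T^-2] ✓ — magnitudes of vectors are scalars
(C) a⃗ = v⃗·t: LHS [L T^-2], RHS [L] ✗ — acceleration is velocity per time; should be v⃗/t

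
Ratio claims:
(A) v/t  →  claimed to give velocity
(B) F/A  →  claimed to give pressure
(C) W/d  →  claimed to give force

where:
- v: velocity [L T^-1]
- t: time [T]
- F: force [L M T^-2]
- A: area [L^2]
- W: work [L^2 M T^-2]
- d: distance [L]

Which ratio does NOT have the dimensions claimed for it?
(A) v/t does not give velocity

(A) v/t: [L T^-2] ≠ velocity [L T^-1] ✗
(B) F/A: [L^-1 M T^-2] = pressure [L^-1 M T^-2] ✓
(C) W/d: [L M T^-2] = force [L M T^-2] ✓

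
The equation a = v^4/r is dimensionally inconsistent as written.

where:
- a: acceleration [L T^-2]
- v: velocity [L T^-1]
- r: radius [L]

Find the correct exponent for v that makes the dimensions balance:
The exponent of v should be 2: a = v^2/r

The LHS a has dimensions [L T^-2]; v has dimensions [L T^-1].
As written, the RHS v^4/r (exponent 4 on v) has dimensions [L^3 T^-4], which does not match.
With exponent 2, the RHS v^2/r has dimensions [L T^-2], matching the LHS.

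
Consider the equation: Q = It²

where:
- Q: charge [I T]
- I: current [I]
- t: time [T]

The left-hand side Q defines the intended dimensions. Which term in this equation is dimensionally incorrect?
The right-hand side term It²

Q has dimensions [I T], but It² has dimensions [I T^2], so the term It² is dimensionally wrong for Q.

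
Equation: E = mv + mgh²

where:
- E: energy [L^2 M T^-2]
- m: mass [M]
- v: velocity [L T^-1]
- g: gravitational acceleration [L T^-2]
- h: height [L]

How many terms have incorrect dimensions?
2

LHS E: [L^2 M T^-2]
- mv: [L M T^-1] ✗
- mgh²: [L^3 M T^-2] ✗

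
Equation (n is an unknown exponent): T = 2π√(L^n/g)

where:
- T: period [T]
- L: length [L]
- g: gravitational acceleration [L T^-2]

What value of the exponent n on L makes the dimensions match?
n = 1

T has dimensions [T]; L has dimensions [L].
With n = 1: 2π√(L^1/g) has dimensions [T], matching the LHS ✓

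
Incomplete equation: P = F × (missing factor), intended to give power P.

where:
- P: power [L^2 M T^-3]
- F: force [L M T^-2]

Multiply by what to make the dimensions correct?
v (velocity), dimensions [L T^-1]

P has dimensions [L^2 M T^-3] and F has dimensions [L M T^-2].
The missing factor must have dimensions [L^2 M T^-3] / [L M T^-2] = [L T^-1], i.e. velocity (v).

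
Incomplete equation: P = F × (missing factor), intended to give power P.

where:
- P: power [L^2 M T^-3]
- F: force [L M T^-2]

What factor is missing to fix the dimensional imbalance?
v (velocity), dimensions [L T^-1]

P has dimensions [L^2 M T^-3] and F has dimensions [L M T^-2].
The missing factor must have dimensions [L^2 M T^-3] / [L M T^-2] = [L T^-1], i.e. velocity (v).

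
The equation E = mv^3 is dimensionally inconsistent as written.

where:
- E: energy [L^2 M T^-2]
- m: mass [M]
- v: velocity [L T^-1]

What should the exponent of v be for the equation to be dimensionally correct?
The exponent of v should be 2: E = mv^2

The LHS E has dimensions [L^2 M T^-2]; v has dimensions [L T^-1].
As written, the RHS mv^3 (exponent 3 on v) has dimensions [L^3 M T^-3], which does not match.
With exponent 2, the RHS mv^2 has dimensions [L^2 M T^-2], matching the LHS.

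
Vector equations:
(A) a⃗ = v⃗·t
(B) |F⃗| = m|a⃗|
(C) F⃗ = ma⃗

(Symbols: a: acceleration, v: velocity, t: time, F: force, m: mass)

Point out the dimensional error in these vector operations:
(A) a⃗ = v⃗·t

(A) a⃗ = v⃗·t: LHS [L T^-2], RHS [L] ✗ — acceleration is velocity per time; should be v⃗/t
(B) |F⃗| = m|a⃗|: LHS [L M T^-2], RHS [L M T^-2] ✓ — magnitudes of vectors are scalars
(C) F⃗ = ma⃗: LHS [L M T^-2], RHS [L M T^-2] ✓ — Force and acceleration are vectors, mass is a scalar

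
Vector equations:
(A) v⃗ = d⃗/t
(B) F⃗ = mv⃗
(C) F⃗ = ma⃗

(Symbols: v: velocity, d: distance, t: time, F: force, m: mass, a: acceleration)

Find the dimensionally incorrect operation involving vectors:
(B) F⃗ = mv⃗

(A) v⃗ = d⃗/t: LHS [L T^-1], RHS [L T^-1] ✓ — displacement (vector) divided by time (scalar)
(B) F⃗ = mv⃗: LHS [L M T^-2], RHS [L M T^-1] ✗ — mass times velocity is momentum, not force; should be ma⃗
(C) F⃗ = ma⃗: LHS [L M T^-2], RHS [L M T^-2] ✓ — Force and acceleration are vectors, mass is a scalar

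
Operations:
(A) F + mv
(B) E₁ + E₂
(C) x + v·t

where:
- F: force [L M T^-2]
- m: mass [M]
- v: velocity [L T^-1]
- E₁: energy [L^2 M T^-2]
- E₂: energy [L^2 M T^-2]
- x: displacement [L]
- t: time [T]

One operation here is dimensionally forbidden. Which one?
(A) F + mv

(A) F + mv: F [L M T^-2] and mv [L M T^-1] — different dimensions cannot be added/subtracted ✗
(B) E₁ + E₂: E₁ [L^2 M T^-2] and E₂ [L^2 M T^-2] — same dimensions ✓
(C) x + v·t: x [L] and v·t [L] — same dimensions ✓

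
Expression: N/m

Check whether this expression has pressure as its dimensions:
No

The expression N/m has dimensions [M T^-2], but pressure has dimensions [L^-1 M T^-2].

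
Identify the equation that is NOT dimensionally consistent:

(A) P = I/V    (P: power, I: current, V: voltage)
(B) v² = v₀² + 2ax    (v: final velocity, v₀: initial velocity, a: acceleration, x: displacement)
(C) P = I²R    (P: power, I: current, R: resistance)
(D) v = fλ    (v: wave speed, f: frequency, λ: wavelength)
(A) P = I/V

The equation (A) P = I/V is dimensionally incorrect.

LHS (P): [L^2 M T^-3]
RHS (I/V): [I^2 L^-2 M^-1 T^3] ✗

The dimensions do not match. The other three equations balance.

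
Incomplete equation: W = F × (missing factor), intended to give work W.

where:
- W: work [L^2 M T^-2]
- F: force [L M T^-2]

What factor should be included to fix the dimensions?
d (distance), dimensions [L]

W has dimensions [L^2 M T^-2] and F has dimensions [L M T^-2].
The missing factor must have dimensions [L^2 M T^-2] / [L M T^-2] = [L], i.e. distance (d).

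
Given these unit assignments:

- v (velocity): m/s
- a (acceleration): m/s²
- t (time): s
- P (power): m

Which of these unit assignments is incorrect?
P

The variable P (power) should have units W, not m.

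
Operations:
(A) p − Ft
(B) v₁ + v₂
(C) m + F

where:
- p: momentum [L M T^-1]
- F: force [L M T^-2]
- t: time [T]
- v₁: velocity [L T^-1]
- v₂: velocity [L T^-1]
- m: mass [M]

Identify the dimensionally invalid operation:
(C) m + F

(A) p − Ft: p [L M T^-1] and Ft [L M T^-1] — same dimensions ✓
(B) v₁ + v₂: v₁ [L T^-1] and v₂ [L T^-1] — same dimensions ✓
(C) m + F: m [M] and F [L M T^-2] — different dimensions cannot be added/subtracted ✗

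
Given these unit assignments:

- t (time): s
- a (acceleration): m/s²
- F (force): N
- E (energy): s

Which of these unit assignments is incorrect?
E

The variable E (energy) should have units J, not s.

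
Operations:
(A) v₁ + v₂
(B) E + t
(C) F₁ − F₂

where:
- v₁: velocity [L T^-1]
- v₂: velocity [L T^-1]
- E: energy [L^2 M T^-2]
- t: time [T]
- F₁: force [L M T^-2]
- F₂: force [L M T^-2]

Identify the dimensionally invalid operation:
(B) E + t

(A) v₁ + v₂: v₁ [L T^-1] and v₂ [L T^-1] — same dimensions ✓
(B) E + t: E [L^2 M T^-2] and t [T] — different dimensions cannot be added/subtracted ✗
(C) F₁ − F₂: F₁ [L M T^-2] and F₂ [L M T^-2] — same dimensions ✓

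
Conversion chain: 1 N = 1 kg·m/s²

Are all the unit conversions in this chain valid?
The chain is correct (no errors).

Correct: Newton is defined as kg·m/s²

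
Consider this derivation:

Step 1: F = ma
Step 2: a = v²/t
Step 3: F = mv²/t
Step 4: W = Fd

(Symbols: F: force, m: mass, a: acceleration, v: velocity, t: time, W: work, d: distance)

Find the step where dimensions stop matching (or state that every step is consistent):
Step 2

Step 1: F = ma → LHS [L M T^-2], RHS [L M T^-2] ✓
Step 2: a = v²/t → LHS [L T^-2], RHS [L^2 T^-3] ✗

The first dimensional inconsistency appears in step 2: a = v²/t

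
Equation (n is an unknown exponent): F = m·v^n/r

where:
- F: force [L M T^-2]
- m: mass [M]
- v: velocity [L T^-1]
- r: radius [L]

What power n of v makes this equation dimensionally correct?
n = 2

F has dimensions [L M T^-2]; v has dimensions [L T^-1].
The rest of the RHS has dimensions [L^-1 M], so v^n must supply [L^2 T^-2].
With n = 2: m·v^2/r has dimensions [L M T^-2], matching the LHS ✓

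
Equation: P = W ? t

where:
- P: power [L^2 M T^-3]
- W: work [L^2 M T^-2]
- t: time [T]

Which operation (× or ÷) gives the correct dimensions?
division (÷): P = W ÷ t

P [L^2 M T^-3]; W [L^2 M T^-2]; t [T].
W × t → [L^2 M T^-1] ✗
W ÷ t → [L^2 M T^-3] ✓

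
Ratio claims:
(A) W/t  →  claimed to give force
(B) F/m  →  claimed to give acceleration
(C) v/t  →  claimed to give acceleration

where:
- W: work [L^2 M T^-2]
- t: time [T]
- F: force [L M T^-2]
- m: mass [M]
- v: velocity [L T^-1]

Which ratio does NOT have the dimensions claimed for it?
(A) W/t does not give force

(A) W/t: [L^2 M T^-3] ≠ force [L M T^-2] ✗
(B) F/m: [L T^-2] = acceleration [L T^-2] ✓
(C) v/t: [L T^-2] = acceleration [L T^-2] ✓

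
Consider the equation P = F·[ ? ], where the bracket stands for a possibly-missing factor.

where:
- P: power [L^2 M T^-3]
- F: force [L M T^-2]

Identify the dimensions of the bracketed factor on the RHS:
[L T^-1] — velocity (e.g. v)

P has dimensions [L^2 M T^-3]; F has dimensions [L M T^-2].
The bracketed factor must supply [L^2 M T^-3] / [L M T^-2] = [L T^-1].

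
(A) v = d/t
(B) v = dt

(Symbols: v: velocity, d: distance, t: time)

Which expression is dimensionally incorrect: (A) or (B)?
(B)

(A) v = d/t: LHS [L T^-1], RHS [L T^-1] ✓
(B) v = dt: LHS [L T^-1], RHS [L T] ✗

Expression (B) v = dt is dimensionally incorrect.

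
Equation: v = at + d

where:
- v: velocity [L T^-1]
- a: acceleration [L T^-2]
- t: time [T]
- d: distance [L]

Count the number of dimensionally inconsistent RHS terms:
1

LHS v: [L T^-1]
- at: [L T^-1] ✓
- d: [L] ✗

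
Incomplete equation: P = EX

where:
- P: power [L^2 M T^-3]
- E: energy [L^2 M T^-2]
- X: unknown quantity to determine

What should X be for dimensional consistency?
X = f (inverse time / frequency (1/t)), dimensions [T^-1]

P has dimensions [L^2 M T^-3]; the rest of the RHS (E) has dimensions [L^2 M T^-2].
So X must have dimensions [T^-1] — X = f (inverse time / frequency (1/t)).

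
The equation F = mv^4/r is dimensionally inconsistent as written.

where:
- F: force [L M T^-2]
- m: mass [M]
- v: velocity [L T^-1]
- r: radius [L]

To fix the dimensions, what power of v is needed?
The exponent of v should be 2: F = mv^2/r

The LHS F has dimensions [L M T^-2]; v has dimensions [L T^-1].
As written, the RHS mv^4/r (exponent 4 on v) has dimensions [L^3 M T^-4], which does not match.
With exponent 2, the RHS mv^2/r has dimensions [L M T^-2], matching the LHS.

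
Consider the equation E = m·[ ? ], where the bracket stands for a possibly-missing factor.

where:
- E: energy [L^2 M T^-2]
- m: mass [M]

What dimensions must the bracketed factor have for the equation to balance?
[L^2 T^-2] — velocity squared (e.g. v²)

E has dimensions [L^2 M T^-2]; m has dimensions [M].
The bracketed factor must supply [L^2 M T^-2] / [M] = [L^2 T^-2].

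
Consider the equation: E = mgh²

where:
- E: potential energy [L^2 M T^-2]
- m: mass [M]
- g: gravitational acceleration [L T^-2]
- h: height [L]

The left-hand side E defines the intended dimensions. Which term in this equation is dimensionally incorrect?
The right-hand side term mgh²

E has dimensions [L^2 M T^-2], but mgh² has dimensions [L^3 M T^-2], so the term mgh² is dimensionally wrong for E.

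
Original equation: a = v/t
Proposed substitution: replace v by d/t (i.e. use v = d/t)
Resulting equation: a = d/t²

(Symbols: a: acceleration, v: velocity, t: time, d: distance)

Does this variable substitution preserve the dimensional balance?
Yes

[v] = [L T^-1] and [d/t] = [L T^-1]. These match, so the substitution replaces a quantity by one of the same dimensions and the result a = d/t² has LHS [L T^-2] vs RHS [L T^-2] — still consistent.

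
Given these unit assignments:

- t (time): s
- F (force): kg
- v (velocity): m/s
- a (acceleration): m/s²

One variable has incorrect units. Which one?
F

The variable F (force) should have units N, not kg.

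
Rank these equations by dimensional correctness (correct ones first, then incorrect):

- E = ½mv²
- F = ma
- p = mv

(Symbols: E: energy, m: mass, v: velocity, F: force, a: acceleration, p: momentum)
Dimensionally correct: E = ½mv², F = ma, p = mv
Dimensionally incorrect: none
Ordered (correct first, then incorrect): E = ½mv², F = ma, p = mv

- E = ½mv²: LHS [L^2 M T^-2], RHS [L^2 M T^-2] → correct ✓
- F = ma: LHS [L M T^-2], RHS [L M T^-2] → correct ✓
- p = mv: LHS [L M T^-1], RHS [L M T^-1] → correct ✓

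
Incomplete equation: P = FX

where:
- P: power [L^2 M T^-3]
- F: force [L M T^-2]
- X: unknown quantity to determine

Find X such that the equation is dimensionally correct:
X = v (velocity), dimensions [L T^-1]

P has dimensions [L^2 M T^-3]; the rest of the RHS (F) has dimensions [L M T^-2].
So X must have dimensions [L T^-1] — X = v (velocity).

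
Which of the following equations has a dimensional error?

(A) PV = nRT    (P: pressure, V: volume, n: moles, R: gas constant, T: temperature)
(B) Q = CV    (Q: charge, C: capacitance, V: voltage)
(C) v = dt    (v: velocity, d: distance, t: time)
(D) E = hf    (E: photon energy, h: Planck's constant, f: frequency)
(C) v = dt

The equation (C) v = dt is dimensionally incorrect.

LHS (v): [L T^-1]
RHS (dt): [L T] ✗

The dimensions do not match. The other three equations balance.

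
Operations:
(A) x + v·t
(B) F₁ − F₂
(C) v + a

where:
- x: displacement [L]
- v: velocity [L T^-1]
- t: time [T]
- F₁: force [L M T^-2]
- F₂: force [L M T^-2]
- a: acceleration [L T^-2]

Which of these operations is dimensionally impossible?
(C) v + a

(A) x + v·t: x [L] and v·t [L] — same dimensions ✓
(B) F₁ − F₂: F₁ [L M T^-2] and F₂ [L M T^-2] — same dimensions ✓
(C) v + a: v [L T^-1] and a [L T^-2] — different dimensions cannot be added/subtracted ✗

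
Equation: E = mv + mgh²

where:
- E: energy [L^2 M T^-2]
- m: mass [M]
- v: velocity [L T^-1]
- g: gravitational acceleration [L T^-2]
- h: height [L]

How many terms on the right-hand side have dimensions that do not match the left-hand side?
2

LHS E: [L^2 M T^-2]
- mv: [L M T^-1] ✗
- mgh²: [L^3 M T^-2] ✗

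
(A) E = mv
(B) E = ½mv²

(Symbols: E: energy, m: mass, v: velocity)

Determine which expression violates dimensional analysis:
(A)

(A) E = mv: LHS [L^2 M T^-2], RHS [L M T^-1] ✗
(B) E = ½mv²: LHS [L^2 M T^-2], RHS [L^2 M T^-2] ✓

Expression (A) E = mv is dimensionally incorrect.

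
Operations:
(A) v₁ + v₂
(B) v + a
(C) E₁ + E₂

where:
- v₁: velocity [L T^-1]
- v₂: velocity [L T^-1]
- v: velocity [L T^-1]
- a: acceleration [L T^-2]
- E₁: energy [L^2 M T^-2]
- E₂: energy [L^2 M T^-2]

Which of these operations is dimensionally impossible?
(B) v + a

(A) v₁ + v₂: v₁ [L T^-1] and v₂ [L T^-1] — same dimensions ✓
(B) v + a: v [L T^-1] and a [L T^-2] — different dimensions cannot be added/subtracted ✗
(C) E₁ + E₂: E₁ [L^2 M T^-2] and E₂ [L^2 M T^-2] — same dimensions ✓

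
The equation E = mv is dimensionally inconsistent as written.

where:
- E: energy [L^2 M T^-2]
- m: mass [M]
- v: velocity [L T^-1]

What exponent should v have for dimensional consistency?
The exponent of v should be 2: E = mv^2

The LHS E has dimensions [L^2 M T^-2]; v has dimensions [L T^-1].
As written, the RHS mv (exponent 1 on v) has dimensions [L M T^-1], which does not match.
With exponent 2, the RHS mv^2 has dimensions [L^2 M T^-2], matching the LHS.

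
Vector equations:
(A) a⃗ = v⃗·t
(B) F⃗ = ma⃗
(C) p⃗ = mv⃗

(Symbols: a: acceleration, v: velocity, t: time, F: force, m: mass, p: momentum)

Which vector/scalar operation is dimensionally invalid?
(A) a⃗ = v⃗·t

(A) a⃗ = v⃗·t: LHS [L T^-2], RHS [L] ✗ — acceleration is velocity per time; should be v⃗/t
(B) F⃗ = ma⃗: LHS [L M T^-2], RHS [L M T^-2] ✓ — Force and acceleration are vectors, mass is a scalar
(C) p⃗ = mv⃗: LHS [L M T^-1], RHS [L M T^-1] ✓ — mass (scalar) times velocity (vector)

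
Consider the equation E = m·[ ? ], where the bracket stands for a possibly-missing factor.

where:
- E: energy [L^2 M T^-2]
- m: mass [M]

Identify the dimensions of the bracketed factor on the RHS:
[L^2 T^-2] — velocity squared (e.g. v²)

E has dimensions [L^2 M T^-2]; m has dimensions [M].
The bracketed factor must supply [L^2 M T^-2] / [M] = [L^2 T^-2].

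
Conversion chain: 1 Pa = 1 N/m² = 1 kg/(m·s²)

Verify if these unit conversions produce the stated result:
The chain is correct (no errors).

Correct: Pascal is Newton per square meter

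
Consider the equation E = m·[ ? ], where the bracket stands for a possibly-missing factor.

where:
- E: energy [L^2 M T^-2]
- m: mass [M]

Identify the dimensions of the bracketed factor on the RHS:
[L^2 T^-2] — velocity squared (e.g. v²)

E has dimensions [L^2 M T^-2]; m has dimensions [M].
The bracketed factor must supply [L^2 M T^-2] / [M] = [L^2 T^-2].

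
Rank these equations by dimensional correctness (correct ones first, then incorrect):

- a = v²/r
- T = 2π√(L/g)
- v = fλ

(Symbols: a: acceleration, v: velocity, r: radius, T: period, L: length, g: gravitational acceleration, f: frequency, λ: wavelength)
Dimensionally correct: a = v²/r, T = 2π√(L/g), v = fλ
Dimensionally incorrect: none
Ordered (correct first, then incorrect): a = v²/r, T = 2π√(L/g), v = fλ

- a = v²/r: LHS [L T^-2], RHS [L T^-2] → correct ✓
- T = 2π√(L/g): LHS [T], RHS [T] → correct ✓
- v = fλ: LHS [L T^-1], RHS [L T^-1] → correct ✓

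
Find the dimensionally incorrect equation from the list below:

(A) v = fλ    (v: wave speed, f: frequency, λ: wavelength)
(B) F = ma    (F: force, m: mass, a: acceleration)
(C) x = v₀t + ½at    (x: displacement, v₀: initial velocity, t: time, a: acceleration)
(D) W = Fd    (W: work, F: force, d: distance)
(C) x = v₀t + ½at

The equation (C) x = v₀t + ½at is dimensionally incorrect.

LHS (x): [L]
RHS terms:
  - v₀t: [L] ✓
  - ½at: [L T^-1] ✗ (does not match LHS)

The dimensions do not match. The other three equations balance.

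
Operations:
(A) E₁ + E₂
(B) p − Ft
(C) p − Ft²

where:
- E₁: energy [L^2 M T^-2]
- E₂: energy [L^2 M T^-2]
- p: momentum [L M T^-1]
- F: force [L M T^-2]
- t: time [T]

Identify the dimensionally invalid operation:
(C) p − Ft²

(A) E₁ + E₂: E₁ [L^2 M T^-2] and E₂ [L^2 M T^-2] — same dimensions ✓
(B) p − Ft: p [L M T^-1] and Ft [L M T^-1] — same dimensions ✓
(C) p − Ft²: p [L M T^-1] and Ft² [L M] — different dimensions cannot be added/subtracted ✗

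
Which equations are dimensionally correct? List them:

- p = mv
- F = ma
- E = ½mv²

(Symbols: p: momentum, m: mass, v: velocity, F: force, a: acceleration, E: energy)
Dimensionally correct: p = mv, F = ma, E = ½mv²
Dimensionally incorrect: none
Ordered (correct first, then incorrect): p = mv, F = ma, E = ½mv²

- p = mv: LHS [L M T^-1], RHS [L M T^-1] → correct ✓
- F = ma: LHS [L M T^-2], RHS [L M T^-2] → correct ✓
- E = ½mv²: LHS [L^2 M T^-2], RHS [L^2 M T^-2] → correct ✓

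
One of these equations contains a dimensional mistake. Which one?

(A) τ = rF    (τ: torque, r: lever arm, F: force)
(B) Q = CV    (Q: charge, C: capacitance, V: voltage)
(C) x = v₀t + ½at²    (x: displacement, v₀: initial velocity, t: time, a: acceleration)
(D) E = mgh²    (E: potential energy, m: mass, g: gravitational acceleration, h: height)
(D) E = mgh²

The equation (D) E = mgh² is dimensionally incorrect.

LHS (E): [L^2 M T^-2]
RHS (mgh²): [L^3 M T^-2] ✗

The dimensions do not match. The other three equations balance.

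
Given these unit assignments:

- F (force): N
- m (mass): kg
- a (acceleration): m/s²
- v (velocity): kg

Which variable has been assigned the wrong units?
v

The variable v (velocity) should have units m/s, not kg.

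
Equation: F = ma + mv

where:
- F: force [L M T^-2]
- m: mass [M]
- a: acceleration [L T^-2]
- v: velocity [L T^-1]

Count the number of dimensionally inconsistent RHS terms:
1

LHS F: [L M T^-2]
- ma: [L M T^-2] ✓
- mv: [L M T^-1] ✗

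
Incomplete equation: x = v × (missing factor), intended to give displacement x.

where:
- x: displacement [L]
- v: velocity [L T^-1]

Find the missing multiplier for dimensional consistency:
t (time), dimensions [T]

x has dimensions [L] and v has dimensions [L T^-1].
The missing factor must have dimensions [L] / [L T^-1] = [T], i.e. time (t).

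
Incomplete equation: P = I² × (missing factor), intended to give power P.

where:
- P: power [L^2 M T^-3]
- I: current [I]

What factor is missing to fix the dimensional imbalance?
R (resistance), dimensions [I^-2 L^2 M T^-3]

P has dimensions [L^2 M T^-3] and I² has dimensions [I^2].
The missing factor must have dimensions [L^2 M T^-3] / [I^2] = [I^-2 L^2 M T^-3], i.e. resistance (R).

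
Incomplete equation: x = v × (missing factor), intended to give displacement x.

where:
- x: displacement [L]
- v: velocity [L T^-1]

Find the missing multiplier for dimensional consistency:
t (time), dimensions [T]

x has dimensions [L] and v has dimensions [L T^-1].
The missing factor must have dimensions [L] / [L T^-1] = [T], i.e. time (t).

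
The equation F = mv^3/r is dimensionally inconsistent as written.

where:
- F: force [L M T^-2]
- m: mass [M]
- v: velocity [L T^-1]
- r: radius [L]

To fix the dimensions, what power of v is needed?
The exponent of v should be 2: F = mv^2/r

The LHS F has dimensions [L M T^-2]; v has dimensions [L T^-1].
As written, the RHS mv^3/r (exponent 3 on v) has dimensions [L^2 M T^-3], which does not match.
With exponent 2, the RHS mv^2/r has dimensions [L M T^-2], matching the LHS.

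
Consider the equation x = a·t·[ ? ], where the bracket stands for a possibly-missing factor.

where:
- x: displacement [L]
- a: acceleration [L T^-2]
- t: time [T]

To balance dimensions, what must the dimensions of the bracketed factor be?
[T] — time (e.g. t)

x has dimensions [L]; a·t has dimensions [L T^-1].
The bracketed factor must supply [L] / [L T^-1] = [T].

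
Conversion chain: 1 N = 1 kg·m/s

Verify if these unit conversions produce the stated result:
The chain is incorrect (it contains an error).

Incorrect: Newton is kg·m/s², not kg·m/s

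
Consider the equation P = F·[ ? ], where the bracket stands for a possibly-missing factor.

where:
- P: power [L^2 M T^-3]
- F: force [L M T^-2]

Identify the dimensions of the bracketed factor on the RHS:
[L T^-1] — velocity (e.g. v)

P has dimensions [L^2 M T^-3]; F has dimensions [L M T^-2].
The bracketed factor must supply [L^2 M T^-3] / [L M T^-2] = [L T^-1].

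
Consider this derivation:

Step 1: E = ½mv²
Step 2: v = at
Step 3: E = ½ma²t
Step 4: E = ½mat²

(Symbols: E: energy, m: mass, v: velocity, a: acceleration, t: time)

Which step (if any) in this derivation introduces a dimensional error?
Step 3

Step 1: E = ½mv² → LHS [L^2 M T^-2], RHS [L^2 M T^-2] ✓
Step 2: v = at → LHS [L T^-1], RHS [L T^-1] ✓
Step 3: E = ½ma²t → LHS [L^2 M T^-2], RHS [L^2 M T^-3] ✗

The first dimensional inconsistency appears in step 3: E = ½ma²t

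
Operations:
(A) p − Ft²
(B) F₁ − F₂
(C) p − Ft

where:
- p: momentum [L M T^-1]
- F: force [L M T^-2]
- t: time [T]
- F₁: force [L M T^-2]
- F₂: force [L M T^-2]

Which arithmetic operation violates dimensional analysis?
(A) p − Ft²

(A) p − Ft²: p [L M T^-1] and Ft² [L M] — different dimensions cannot be added/subtracted ✗
(B) F₁ − F₂: F₁ [L M T^-2] and F₂ [L M T^-2] — same dimensions ✓
(C) p − Ft: p [L M T^-1] and Ft [L M T^-1] — same dimensions ✓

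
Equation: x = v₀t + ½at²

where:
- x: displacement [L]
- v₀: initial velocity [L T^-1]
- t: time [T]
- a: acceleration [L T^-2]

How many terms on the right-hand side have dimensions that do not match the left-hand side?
0

LHS x: [L]
- v₀t: [L] ✓
- ½at²: [L] ✓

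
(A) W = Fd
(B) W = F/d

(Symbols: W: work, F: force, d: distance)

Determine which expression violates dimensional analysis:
(B)

(A) W = Fd: LHS [L^2 M T^-2], RHS [L^2 M T^-2] ✓
(B) W = F/d: LHS [L^2 M T^-2], RHS [M T^-2] ✗

Expression (B) W = F/d is dimensionally incorrect.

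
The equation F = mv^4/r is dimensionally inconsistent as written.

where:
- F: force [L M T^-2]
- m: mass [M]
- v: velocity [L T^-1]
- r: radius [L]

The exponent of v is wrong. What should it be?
The exponent of v should be 2: F = mv^2/r

The LHS F has dimensions [L M T^-2]; v has dimensions [L T^-1].
As written, the RHS mv^4/r (exponent 4 on v) has dimensions [L^3 M T^-4], which does not match.
With exponent 2, the RHS mv^2/r has dimensions [L M T^-2], matching the LHS.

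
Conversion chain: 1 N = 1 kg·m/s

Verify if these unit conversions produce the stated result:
The chain is incorrect (it contains an error).

Incorrect: Newton is kg·m/s², not kg·m/s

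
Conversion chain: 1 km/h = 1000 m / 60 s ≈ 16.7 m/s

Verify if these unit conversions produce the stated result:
The chain is incorrect (it contains an error).

Incorrect: 1 h = 3600 s, not 60 s (1 km/h ≈ 0.278 m/s)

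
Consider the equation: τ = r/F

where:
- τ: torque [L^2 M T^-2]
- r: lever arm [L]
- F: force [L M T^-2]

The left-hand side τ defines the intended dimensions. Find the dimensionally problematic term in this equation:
The right-hand side term r/F

τ has dimensions [L^2 M T^-2], but r/F has dimensions [M^-1 T^2], so the term r/F is dimensionally wrong for τ.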